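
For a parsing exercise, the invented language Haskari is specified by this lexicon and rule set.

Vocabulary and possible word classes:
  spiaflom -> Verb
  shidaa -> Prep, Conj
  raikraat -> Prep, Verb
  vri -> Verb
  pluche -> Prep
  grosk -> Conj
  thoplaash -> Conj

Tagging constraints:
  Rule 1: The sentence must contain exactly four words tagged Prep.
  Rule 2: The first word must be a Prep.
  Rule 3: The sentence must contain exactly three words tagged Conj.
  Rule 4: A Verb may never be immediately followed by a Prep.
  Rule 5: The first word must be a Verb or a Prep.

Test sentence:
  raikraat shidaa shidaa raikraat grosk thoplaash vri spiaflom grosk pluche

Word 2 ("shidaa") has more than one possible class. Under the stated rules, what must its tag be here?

Candidates per position — 1:raikraat {Prep,Verb}; 2:shidaa {Prep,Conj}; 3:shidaa {Prep,Conj}; 4:raikraat {Prep,Verb}; 5:grosk {Conj}; 6:thoplaash {Conj}; 7:vri {Verb}; 8:spiaflom {Verb}; 9:grosk {Conj}; 10:pluche {Prep}.
Word 1 cannot be Verb — rule 2 would then fail for every completion. It is Prep.
Word 2 cannot be Conj — rule 3 would then fail for every completion. It is Prep.
Word 3 cannot be Conj — rule 3 would then fail for every completion. It is Prep.
Word 4 cannot be Prep — rule 1 would then fail for every completion. It is Verb.
So the tagging must be: Prep Prep Prep Verb Conj Conj Verb Verb Conj Prep.
Check: rule 1 ok; rule 2 ok; rule 3 ok; rule 4 ok; rule 5 ok.

Prep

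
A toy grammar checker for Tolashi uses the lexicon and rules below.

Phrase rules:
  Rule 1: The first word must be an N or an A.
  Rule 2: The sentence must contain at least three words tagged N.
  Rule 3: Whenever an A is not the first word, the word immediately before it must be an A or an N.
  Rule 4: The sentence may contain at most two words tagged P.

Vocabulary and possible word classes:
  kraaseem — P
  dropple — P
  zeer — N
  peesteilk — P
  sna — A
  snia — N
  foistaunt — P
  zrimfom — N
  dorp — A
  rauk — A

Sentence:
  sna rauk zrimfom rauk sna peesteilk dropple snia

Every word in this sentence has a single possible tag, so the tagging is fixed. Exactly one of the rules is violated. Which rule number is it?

2

Fixed tagging: A A N A A P P N.
Applying the rules: R1 holds, R2 violated, R3 holds, R4 holds.
Only rule 2 fails.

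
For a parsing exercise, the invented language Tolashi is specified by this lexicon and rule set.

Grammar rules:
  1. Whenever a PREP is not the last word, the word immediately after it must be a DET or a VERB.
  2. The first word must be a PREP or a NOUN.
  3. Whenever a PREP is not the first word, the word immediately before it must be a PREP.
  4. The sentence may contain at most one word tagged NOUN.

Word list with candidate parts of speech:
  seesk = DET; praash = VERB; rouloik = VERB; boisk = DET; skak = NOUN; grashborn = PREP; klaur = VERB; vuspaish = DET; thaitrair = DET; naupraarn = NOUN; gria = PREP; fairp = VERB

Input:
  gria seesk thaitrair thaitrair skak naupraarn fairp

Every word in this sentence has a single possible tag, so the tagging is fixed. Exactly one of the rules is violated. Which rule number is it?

4

Fixed tagging: PREP DET DET DET NOUN NOUN VERB.
Applying the rules: R1 pass, R2 pass, R3 pass, R4 fail.
Only rule 4 fails.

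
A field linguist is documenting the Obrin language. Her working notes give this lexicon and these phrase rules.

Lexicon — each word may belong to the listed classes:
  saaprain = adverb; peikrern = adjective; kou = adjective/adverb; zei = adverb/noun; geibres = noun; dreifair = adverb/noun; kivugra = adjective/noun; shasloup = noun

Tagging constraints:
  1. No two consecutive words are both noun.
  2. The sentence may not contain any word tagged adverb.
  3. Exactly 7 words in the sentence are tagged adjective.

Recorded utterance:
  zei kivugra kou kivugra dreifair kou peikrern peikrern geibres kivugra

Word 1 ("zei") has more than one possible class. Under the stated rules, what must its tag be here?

Candidates per position — 1:zei {adverb,noun}; 2:kivugra {adjective,noun}; 3:kou {adjective,adverb}; 4:kivugra {adjective,noun}; 5:dreifair {adverb,noun}; 6:kou {adjective,adverb}; 7:peikrern {adjective}; 8:peikrern {adjective}; 9:geibres {noun}; 10:kivugra {adjective,noun}.
Word 1 cannot be adverb — rule 2 would then fail for every completion. It is noun.
Word 2 cannot be noun — rule 1 would then fail for every completion. It is adjective.
Word 3 cannot be adverb — rule 2 would then fail for every completion. It is adjective.
Word 4 cannot be noun — rule 3 would then fail for every completion. It is adjective.
Word 5 cannot be adverb — rule 2 would then fail for every completion. It is noun.
Word 6 cannot be adverb — rule 2 would then fail for every completion. It is adjective.
Word 10 cannot be noun — rule 1 would then fail for every completion. It is adjective.
The unique satisfying tagging is: noun adjective adjective adjective noun adjective adjective adjective noun adjective.
Verifying each rule — rule 1 ok; rule 2 ok; rule 3 ok.

noun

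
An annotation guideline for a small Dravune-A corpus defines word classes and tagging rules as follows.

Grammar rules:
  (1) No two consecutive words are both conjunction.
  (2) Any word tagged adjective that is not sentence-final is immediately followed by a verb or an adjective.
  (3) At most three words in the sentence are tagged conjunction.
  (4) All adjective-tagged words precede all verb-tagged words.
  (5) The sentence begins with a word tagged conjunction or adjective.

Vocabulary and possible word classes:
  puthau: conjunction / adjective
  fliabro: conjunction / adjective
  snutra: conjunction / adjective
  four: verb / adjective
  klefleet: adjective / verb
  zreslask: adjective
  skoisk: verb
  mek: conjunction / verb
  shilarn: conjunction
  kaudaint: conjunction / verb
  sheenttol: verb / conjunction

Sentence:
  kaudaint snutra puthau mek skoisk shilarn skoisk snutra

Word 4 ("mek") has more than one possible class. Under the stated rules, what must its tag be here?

Candidates per position — 1:kaudaint {conjunction,verb}; 2:snutra {conjunction,adjective}; 3:puthau {conjunction,adjective}; 4:mek {conjunction,verb}; 5:skoisk {verb}; 6:shilarn {conjunction}; 7:skoisk {verb}; 8:snutra {conjunction,adjective}.
Position 1: tagging it verb would leave rule 5 unsatisfiable, so it must be conjunction.
Position 2: tagging it conjunction would leave rule 1 unsatisfiable, so it must be adjective.
Position 3: tagging it conjunction would leave rule 2 unsatisfiable, so it must be adjective.
Position 4: tagging it conjunction would leave rule 2 unsatisfiable, so it must be verb.
Position 8: tagging it adjective would leave rule 4 unsatisfiable, so it must be conjunction.
So the tagging must be: conjunction adjective adjective verb verb conjunction verb conjunction.
Check: rule 1 ✓; rule 2 ✓; rule 3 ✓; rule 4 ✓; rule 5 ✓.

verb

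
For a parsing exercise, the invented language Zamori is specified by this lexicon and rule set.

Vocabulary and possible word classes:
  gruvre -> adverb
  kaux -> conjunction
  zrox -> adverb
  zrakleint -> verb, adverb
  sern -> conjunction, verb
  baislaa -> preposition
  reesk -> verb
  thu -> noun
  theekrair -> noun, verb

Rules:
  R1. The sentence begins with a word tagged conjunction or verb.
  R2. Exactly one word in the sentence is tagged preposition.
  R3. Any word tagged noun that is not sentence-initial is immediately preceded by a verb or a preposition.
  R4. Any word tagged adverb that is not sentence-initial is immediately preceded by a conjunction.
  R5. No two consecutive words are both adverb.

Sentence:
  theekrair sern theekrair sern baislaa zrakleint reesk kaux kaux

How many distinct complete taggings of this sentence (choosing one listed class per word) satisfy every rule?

Candidates per position — 1:theekrair {noun,verb}; 2:sern {conjunction,verb}; 3:theekrair {noun,verb}; 4:sern {conjunction,verb}; 5:baislaa {preposition}; 6:zrakleint {verb,adverb}; 7:reesk {verb}; 8:kaux {conjunction}; 9:kaux {conjunction}.
There are 32 candidate sequences in total.
Checking each against the rules leaves 6 sequences.
Count = 6.

6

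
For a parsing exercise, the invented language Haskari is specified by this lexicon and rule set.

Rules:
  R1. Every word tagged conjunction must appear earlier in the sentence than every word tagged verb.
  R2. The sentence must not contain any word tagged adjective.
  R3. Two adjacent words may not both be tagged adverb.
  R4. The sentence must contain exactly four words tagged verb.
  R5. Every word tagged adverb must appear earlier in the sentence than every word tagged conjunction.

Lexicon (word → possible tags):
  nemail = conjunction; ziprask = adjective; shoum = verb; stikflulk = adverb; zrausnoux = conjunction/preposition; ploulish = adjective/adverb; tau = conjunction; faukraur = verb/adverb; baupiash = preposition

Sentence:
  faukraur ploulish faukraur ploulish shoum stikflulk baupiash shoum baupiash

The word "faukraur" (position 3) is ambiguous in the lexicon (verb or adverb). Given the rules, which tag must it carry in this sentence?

Candidates per position — 1:faukraur {verb,adverb}; 2:ploulish {adjective,adverb}; 3:faukraur {verb,adverb}; 4:ploulish {adjective,adverb}; 5:shoum {verb}; 6:stikflulk {adverb}; 7:baupiash {preposition}; 8:shoum {verb}; 9:baupiash {preposition}.
If word 1 were adverb, no tagging could satisfy rule 4; so word 1 is verb.
If word 2 were adjective, no tagging could satisfy rule 2; so word 2 is adverb.
If word 3 were adverb, no tagging could satisfy rule 3; so word 3 is verb.
If word 4 were adjective, no tagging could satisfy rule 2; so word 4 is adverb.
The only consistent sequence is: verb adverb verb adverb verb adverb preposition verb preposition.
Rule-by-rule: rule 1 holds; rule 2 holds; rule 3 holds; rule 4 holds; rule 5 holds.

verb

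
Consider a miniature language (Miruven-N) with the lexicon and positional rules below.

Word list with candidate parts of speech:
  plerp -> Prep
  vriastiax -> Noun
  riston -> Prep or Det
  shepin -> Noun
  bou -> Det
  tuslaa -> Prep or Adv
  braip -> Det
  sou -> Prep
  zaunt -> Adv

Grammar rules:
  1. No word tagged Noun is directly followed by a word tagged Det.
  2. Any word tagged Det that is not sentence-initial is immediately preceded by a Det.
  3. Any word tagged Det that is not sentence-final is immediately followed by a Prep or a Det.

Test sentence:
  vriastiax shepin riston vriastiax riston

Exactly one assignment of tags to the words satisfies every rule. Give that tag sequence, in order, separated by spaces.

Noun Noun Prep Noun Prep

Candidates per position — 1:vriastiax {Noun}; 2:shepin {Noun}; 3:riston {Prep,Det}; 4:vriastiax {Noun}; 5:riston {Prep,Det}.
If word 3 were Det, no tagging could satisfy rule 1; so word 3 is Prep.
If word 5 were Det, no tagging could satisfy rule 1; so word 5 is Prep.
That leaves exactly one tagging: Noun Noun Prep Noun Prep.
Checking: rule 1 holds; rule 2 holds; rule 3 holds.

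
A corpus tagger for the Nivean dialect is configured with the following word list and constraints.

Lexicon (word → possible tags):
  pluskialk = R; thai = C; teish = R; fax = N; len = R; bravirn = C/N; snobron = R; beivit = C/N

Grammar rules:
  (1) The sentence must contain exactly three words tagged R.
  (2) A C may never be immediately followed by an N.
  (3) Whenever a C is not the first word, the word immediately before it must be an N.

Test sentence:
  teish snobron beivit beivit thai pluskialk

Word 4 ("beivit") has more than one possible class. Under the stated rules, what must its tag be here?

Candidates per position — 1:teish {R}; 2:snobron {R}; 3:beivit {C,N}; 4:beivit {C,N}; 5:thai {C}; 6:pluskialk {R}.
If word 3 were C, no tagging could satisfy rule 3; so word 3 is N.
If word 4 were C, no tagging could satisfy rule 3; so word 4 is N.
So the tagging must be: R R N N C R.
Rule-by-rule: rule 1 holds; rule 2 holds; rule 3 holds.

N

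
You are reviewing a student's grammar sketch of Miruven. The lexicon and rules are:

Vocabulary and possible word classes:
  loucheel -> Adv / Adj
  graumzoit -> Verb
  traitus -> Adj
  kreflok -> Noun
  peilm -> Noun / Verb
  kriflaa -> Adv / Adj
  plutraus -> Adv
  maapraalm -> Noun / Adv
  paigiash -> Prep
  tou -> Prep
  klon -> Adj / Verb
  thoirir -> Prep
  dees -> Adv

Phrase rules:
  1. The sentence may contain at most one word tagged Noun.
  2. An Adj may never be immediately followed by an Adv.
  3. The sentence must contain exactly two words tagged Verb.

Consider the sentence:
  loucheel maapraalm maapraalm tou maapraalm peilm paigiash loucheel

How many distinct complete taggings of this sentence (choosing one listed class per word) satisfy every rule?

Candidates per position — 1:loucheel {Adv,Adj}; 2:maapraalm {Noun,Adv}; 3:maapraalm {Noun,Adv}; 4:tou {Prep}; 5:maapraalm {Noun,Adv}; 6:peilm {Noun,Verb}; 7:paigiash {Prep}; 8:loucheel {Adv,Adj}.
There are 64 candidate sequences in total.
Rule 3 cannot be satisfied by any choice of tags from the lexicon.
So there is no consistent tagging.
Count = 0.

0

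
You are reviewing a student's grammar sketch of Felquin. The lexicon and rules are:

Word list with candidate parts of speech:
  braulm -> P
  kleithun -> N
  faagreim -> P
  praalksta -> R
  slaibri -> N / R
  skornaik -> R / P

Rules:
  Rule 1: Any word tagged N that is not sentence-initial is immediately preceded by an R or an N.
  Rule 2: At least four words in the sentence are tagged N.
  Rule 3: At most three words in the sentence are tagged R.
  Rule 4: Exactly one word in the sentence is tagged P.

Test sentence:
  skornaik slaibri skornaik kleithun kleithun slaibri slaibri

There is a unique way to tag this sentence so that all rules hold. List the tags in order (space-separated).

Candidates per position — 1:skornaik {R,P}; 2:slaibri {N,R}; 3:skornaik {R,P}; 4:kleithun {N}; 5:kleithun {N}; 6:slaibri {N,R}; 7:slaibri {N,R}.
Position 3: P is ruled out by rule 1; that leaves R.
Position 1: R is ruled out by rule 4; that leaves P.
Position 2: N is ruled out by rule 1; that leaves R.
Position 6: R is ruled out by rule 2; that leaves N.
Position 7: R is ruled out by rule 2; that leaves N.
So the tagging must be: P R R N N N N.
Check: rule 1 holds; rule 2 holds; rule 3 holds; rule 4 holds.

P R R N N N N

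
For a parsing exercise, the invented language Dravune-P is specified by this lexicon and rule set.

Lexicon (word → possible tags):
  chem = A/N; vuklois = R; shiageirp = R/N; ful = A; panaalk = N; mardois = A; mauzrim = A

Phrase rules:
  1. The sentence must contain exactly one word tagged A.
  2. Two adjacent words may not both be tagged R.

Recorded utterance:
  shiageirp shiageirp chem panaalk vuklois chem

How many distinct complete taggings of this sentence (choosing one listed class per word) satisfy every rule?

Candidates per position — 1:shiageirp {R,N}; 2:shiageirp {R,N}; 3:chem {A,N}; 4:panaalk {N}; 5:vuklois {R}; 6:chem {A,N}.
There are 16 candidate sequences in total.
Checking each against the rules leaves 6 sequences.
Count = 6.

6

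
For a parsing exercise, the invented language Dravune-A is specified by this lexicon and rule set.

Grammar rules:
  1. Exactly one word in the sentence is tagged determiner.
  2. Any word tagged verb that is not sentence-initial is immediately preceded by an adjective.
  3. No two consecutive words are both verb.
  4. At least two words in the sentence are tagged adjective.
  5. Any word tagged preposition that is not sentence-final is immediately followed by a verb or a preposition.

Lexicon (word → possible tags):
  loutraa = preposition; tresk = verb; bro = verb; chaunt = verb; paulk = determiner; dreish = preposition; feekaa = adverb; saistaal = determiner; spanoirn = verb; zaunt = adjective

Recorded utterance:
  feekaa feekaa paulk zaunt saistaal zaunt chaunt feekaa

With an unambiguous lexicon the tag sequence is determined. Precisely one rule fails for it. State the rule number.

1

Fixed tagging: adverb adverb determiner adjective determiner adjective verb adverb.
Checking each rule: R1 ✗, R2 ✓, R3 ✓, R4 ✓, R5 ✓.
Only rule 1 fails.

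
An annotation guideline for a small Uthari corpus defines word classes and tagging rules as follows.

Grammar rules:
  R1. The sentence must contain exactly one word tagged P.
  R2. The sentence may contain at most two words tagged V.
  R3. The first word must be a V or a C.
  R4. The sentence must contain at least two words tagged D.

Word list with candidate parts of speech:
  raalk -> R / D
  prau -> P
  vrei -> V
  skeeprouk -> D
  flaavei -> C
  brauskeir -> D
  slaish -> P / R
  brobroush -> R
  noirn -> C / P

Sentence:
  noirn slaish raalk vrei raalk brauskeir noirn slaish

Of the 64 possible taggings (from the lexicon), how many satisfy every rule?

Candidates per position — 1:noirn {C,P}; 2:slaish {P,R}; 3:raalk {R,D}; 4:vrei {V}; 5:raalk {R,D}; 6:brauskeir {D}; 7:noirn {C,P}; 8:slaish {P,R}.
There are 64 candidate sequences in total.
Checking each against the rules leaves 9 sequences.
Count = 9.

9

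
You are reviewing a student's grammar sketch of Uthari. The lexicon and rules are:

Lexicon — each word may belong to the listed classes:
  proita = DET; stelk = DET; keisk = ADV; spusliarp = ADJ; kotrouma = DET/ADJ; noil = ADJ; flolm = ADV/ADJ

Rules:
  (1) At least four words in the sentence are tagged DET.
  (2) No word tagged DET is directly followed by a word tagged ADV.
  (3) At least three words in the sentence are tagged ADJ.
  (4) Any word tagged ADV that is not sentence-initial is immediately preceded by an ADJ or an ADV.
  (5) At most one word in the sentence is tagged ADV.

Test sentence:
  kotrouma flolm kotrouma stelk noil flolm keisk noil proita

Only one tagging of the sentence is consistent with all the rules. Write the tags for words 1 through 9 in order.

Candidates per position — 1:kotrouma {DET,ADJ}; 2:flolm {ADV,ADJ}; 3:kotrouma {DET,ADJ}; 4:stelk {DET}; 5:noil {ADJ}; 6:flolm {ADV,ADJ}; 7:keisk {ADV}; 8:noil {ADJ}; 9:proita {DET}.
Position 1: ADJ is ruled out by rule 1; that leaves DET.
Position 2: ADV is ruled out by rule 2; that leaves ADJ.
Position 3: ADJ is ruled out by rule 1; that leaves DET.
Position 6: ADV is ruled out by rule 5; that leaves ADJ.
So the tagging must be: DET ADJ DET DET ADJ ADJ ADV ADJ DET.
Rule-by-rule: rule 1 satisfied; rule 2 satisfied; rule 3 satisfied; rule 4 satisfied; rule 5 satisfied.

DET ADJ DET DET ADJ ADJ ADV ADJ DET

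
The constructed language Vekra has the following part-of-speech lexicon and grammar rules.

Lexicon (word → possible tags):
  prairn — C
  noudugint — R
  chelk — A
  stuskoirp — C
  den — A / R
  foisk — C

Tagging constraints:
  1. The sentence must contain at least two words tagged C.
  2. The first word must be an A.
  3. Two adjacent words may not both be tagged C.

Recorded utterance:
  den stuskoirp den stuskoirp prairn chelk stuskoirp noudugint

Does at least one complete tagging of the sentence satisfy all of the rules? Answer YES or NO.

Candidates per position — 1:den {A,R}; 2:stuskoirp {C}; 3:den {A,R}; 4:stuskoirp {C}; 5:prairn {C}; 6:chelk {A}; 7:stuskoirp {C}; 8:noudugint {R}.
Rule 3 cannot be satisfied by any choice of tags from the lexicon.
So there is no consistent tagging.

NO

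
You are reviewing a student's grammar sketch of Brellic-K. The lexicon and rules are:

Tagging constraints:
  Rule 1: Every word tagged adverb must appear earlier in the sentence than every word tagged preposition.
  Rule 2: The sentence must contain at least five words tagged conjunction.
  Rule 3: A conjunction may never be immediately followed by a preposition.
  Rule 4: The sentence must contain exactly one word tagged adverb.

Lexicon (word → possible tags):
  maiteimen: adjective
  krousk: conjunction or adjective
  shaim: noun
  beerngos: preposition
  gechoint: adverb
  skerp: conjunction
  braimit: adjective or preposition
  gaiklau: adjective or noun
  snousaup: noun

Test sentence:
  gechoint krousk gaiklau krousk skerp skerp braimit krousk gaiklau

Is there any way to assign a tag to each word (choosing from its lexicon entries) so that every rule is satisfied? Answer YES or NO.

Candidates per position — 1:gechoint {adverb}; 2:krousk {conjunction,adjective}; 3:gaiklau {adjective,noun}; 4:krousk {conjunction,adjective}; 5:skerp {conjunction}; 6:skerp {conjunction}; 7:braimit {adjective,preposition}; 8:krousk {conjunction,adjective}; 9:gaiklau {adjective,noun}.
One satisfying assignment: adverb conjunction adjective conjunction conjunction conjunction adjective conjunction noun.
Check: rule 1 ✓; rule 2 ✓; rule 3 ✓; rule 4 ✓.

YES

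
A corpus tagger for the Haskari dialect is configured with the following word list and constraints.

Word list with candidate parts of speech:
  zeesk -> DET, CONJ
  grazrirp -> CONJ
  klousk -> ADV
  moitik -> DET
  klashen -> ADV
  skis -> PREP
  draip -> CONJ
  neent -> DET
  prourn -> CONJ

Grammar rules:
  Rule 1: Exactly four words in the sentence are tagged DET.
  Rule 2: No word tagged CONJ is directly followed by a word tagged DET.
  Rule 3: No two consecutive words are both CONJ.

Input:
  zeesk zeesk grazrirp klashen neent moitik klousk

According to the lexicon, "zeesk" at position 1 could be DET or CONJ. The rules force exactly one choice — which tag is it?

DET

Candidates per position — 1:zeesk {DET,CONJ}; 2:zeesk {DET,CONJ}; 3:grazrirp {CONJ}; 4:klashen {ADV}; 5:neent {DET}; 6:moitik {DET}; 7:klousk {ADV}.
At position 1, choosing CONJ makes rule 1 impossible to satisfy; hence DET.
At position 2, choosing CONJ makes rule 1 impossible to satisfy; hence DET.
The only consistent sequence is: DET DET CONJ ADV DET DET ADV.
Checking: rule 1 ✓; rule 2 ✓; rule 3 ✓.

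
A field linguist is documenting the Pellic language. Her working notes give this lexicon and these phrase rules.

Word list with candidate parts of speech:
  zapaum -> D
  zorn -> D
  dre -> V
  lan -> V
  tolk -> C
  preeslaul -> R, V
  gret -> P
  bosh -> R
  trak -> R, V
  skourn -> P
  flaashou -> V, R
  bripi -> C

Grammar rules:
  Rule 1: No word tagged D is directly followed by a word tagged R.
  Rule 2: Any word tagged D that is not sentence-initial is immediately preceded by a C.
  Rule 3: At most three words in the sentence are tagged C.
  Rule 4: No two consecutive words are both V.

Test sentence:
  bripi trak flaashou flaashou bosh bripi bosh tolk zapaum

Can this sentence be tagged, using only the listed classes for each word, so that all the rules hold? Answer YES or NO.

YES

Candidates per position — 1:bripi {C}; 2:trak {R,V}; 3:flaashou {V,R}; 4:flaashou {V,R}; 5:bosh {R}; 6:bripi {C}; 7:bosh {R}; 8:tolk {C}; 9:zapaum {D}.
One satisfying assignment: C R V R R C R C D.
Rule-by-rule: rule 1 satisfied; rule 2 satisfied; rule 3 satisfied; rule 4 satisfied.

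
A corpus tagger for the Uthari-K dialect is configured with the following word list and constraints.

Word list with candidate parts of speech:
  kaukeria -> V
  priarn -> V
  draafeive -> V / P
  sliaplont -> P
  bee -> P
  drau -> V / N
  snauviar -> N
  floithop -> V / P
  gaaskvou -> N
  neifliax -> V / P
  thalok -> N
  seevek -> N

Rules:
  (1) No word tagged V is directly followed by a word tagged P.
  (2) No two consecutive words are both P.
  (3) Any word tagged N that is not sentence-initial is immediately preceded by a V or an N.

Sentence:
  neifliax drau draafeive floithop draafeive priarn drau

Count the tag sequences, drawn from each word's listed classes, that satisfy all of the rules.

Candidates per position — 1:neifliax {V,P}; 2:drau {V,N}; 3:draafeive {V,P}; 4:floithop {V,P}; 5:draafeive {V,P}; 6:priarn {V}; 7:drau {V,N}.
There are 64 candidate sequences in total.
Checking each against the rules leaves 8 sequences.
Count = 8.

8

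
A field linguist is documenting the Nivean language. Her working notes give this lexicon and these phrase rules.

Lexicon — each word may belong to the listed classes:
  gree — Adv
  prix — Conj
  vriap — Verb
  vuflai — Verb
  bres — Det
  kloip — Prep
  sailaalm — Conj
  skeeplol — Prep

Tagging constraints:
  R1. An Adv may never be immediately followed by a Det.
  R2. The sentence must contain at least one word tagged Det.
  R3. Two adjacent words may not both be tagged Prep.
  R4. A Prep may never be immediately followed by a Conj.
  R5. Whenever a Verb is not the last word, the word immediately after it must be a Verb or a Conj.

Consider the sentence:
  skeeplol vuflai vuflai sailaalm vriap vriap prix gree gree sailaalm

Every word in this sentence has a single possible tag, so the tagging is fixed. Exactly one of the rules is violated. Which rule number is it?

Fixed tagging: Prep Verb Verb Conj Verb Verb Conj Adv Adv Conj.
Checking each rule: R1 ✓, R2 ✗, R3 ✓, R4 ✓, R5 ✓.
Only rule 2 fails.

2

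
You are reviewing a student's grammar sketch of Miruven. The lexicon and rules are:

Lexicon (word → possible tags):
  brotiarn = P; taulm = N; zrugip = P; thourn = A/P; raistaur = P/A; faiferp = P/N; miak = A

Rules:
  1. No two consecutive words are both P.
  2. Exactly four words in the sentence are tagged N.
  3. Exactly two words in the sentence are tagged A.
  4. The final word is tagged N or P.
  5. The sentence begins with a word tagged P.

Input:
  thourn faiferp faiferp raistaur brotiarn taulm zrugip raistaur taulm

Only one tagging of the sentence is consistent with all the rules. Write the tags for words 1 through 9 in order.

Candidates per position — 1:thourn {A,P}; 2:faiferp {P,N}; 3:faiferp {P,N}; 4:raistaur {P,A}; 5:brotiarn {P}; 6:taulm {N}; 7:zrugip {P}; 8:raistaur {P,A}; 9:taulm {N}.
If word 1 were A, no tagging could satisfy rule 5; so word 1 is P.
If word 2 were P, no tagging could satisfy rule 1; so word 2 is N.
If word 3 were P, no tagging could satisfy rule 2; so word 3 is N.
If word 4 were P, no tagging could satisfy rule 1; so word 4 is A.
If word 8 were P, no tagging could satisfy rule 1; so word 8 is A.
The only consistent sequence is: P N N A P N P A N.
Verifying each rule — rule 1 satisfied; rule 2 satisfied; rule 3 satisfied; rule 4 satisfied; rule 5 satisfied.

P N N A P N P A N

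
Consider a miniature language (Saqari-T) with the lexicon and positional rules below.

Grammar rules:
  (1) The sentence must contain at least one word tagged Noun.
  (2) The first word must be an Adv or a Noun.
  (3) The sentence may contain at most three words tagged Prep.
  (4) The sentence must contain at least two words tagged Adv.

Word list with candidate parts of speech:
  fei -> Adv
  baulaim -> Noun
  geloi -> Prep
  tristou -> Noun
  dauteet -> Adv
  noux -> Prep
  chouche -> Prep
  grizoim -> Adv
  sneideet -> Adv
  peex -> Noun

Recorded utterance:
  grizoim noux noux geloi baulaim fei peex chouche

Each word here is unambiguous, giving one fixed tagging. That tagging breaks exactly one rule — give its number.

Fixed tagging: Adv Prep Prep Prep Noun Adv Noun Prep.
Checking each rule: R1 holds, R2 holds, R3 violated, R4 holds.
Only rule 3 fails.

3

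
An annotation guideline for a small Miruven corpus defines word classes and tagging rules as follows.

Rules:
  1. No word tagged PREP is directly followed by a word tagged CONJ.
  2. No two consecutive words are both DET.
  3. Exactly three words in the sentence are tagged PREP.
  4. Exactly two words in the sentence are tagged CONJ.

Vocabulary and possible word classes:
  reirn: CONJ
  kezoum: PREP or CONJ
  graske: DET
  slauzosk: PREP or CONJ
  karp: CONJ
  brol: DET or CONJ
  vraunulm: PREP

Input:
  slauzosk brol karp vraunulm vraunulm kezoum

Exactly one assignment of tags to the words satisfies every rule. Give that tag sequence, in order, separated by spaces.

Candidates per position — 1:slauzosk {PREP,CONJ}; 2:brol {DET,CONJ}; 3:karp {CONJ}; 4:vraunulm {PREP}; 5:vraunulm {PREP}; 6:kezoum {PREP,CONJ}.
If word 6 were CONJ, no tagging could satisfy rule 1; so word 6 is PREP.
If word 1 were PREP, no tagging could satisfy rule 3; so word 1 is CONJ.
If word 2 were CONJ, no tagging could satisfy rule 4; so word 2 is DET.
The unique satisfying tagging is: CONJ DET CONJ PREP PREP PREP.
Verifying each rule — rule 1 ok; rule 2 ok; rule 3 ok; rule 4 ok.

CONJ DET CONJ PREP PREP PREP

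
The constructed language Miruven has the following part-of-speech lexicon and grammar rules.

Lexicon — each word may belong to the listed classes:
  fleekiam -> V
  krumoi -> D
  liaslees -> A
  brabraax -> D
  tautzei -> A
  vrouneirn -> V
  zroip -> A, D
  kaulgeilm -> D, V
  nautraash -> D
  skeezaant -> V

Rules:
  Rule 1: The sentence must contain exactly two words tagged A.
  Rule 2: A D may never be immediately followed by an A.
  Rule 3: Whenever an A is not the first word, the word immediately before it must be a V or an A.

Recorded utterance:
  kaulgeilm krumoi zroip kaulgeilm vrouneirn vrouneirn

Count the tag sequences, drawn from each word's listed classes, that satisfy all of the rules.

Candidates per position — 1:kaulgeilm {D,V}; 2:krumoi {D}; 3:zroip {A,D}; 4:kaulgeilm {D,V}; 5:vrouneirn {V}; 6:vrouneirn {V}.
There are 8 candidate sequences in total.
Rule 1 cannot be satisfied by any choice of tags from the lexicon.
So there is no consistent tagging.
Count = 0.

0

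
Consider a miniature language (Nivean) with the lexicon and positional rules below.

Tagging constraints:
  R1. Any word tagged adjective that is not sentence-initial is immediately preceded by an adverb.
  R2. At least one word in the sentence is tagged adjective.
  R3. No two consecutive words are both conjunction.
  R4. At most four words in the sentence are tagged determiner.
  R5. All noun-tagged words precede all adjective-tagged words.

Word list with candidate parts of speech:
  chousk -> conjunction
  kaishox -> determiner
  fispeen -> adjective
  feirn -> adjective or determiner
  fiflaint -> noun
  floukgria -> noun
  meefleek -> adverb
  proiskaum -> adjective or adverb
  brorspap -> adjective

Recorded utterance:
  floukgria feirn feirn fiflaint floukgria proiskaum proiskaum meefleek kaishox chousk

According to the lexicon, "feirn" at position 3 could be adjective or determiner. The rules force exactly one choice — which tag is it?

determiner

Candidates per position — 1:floukgria {noun}; 2:feirn {adjective,determiner}; 3:feirn {adjective,determiner}; 4:fiflaint {noun}; 5:floukgria {noun}; 6:proiskaum {adjective,adverb}; 7:proiskaum {adjective,adverb}; 8:meefleek {adverb}; 9:kaishox {determiner}; 10:chousk {conjunction}.
Word 2 cannot be adjective — rule 1 would then fail for every completion. It is determiner.
Word 3 cannot be adjective — rule 1 would then fail for every completion. It is determiner.
Word 6 cannot be adjective — rule 1 would then fail for every completion. It is adverb.
Word 7 cannot be adverb — rule 2 would then fail for every completion. It is adjective.
That leaves exactly one tagging: noun determiner determiner noun noun adverb adjective adverb determiner conjunction.
Rule-by-rule: rule 1 ok; rule 2 ok; rule 3 ok; rule 4 ok; rule 5 ok.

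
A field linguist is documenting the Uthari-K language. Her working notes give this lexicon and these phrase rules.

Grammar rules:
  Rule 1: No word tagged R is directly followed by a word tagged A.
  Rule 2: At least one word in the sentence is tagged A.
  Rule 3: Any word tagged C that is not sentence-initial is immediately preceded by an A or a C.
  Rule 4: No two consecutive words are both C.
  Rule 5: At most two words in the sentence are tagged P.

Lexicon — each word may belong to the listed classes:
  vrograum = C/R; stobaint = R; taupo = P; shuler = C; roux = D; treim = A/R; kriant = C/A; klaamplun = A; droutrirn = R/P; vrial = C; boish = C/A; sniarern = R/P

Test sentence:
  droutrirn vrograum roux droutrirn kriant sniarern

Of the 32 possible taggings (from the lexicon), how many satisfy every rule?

3

Candidates per position — 1:droutrirn {R,P}; 2:vrograum {C,R}; 3:roux {D}; 4:droutrirn {R,P}; 5:kriant {C,A}; 6:sniarern {R,P}.
There are 32 candidate sequences in total.
The sequences that satisfy every rule: R R D P A R; R R D P A P; P R D P A R.
Count = 3.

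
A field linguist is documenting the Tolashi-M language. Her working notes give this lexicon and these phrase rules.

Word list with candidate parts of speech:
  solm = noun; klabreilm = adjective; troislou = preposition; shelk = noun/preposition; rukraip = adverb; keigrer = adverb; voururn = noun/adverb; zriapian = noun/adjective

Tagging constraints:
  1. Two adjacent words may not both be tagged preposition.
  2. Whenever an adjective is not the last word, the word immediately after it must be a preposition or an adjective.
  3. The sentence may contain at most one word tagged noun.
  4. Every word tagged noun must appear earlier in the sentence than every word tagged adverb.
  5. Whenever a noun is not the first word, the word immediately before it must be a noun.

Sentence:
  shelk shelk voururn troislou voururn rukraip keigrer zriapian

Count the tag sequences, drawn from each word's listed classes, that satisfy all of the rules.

Candidates per position — 1:shelk {noun,preposition}; 2:shelk {noun,preposition}; 3:voururn {noun,adverb}; 4:troislou {preposition}; 5:voururn {noun,adverb}; 6:rukraip {adverb}; 7:keigrer {adverb}; 8:zriapian {noun,adjective}.
There are 32 candidate sequences in total.
The sequences that satisfy every rule: noun preposition adverb preposition adverb adverb adverb adjective.
Count = 1.

1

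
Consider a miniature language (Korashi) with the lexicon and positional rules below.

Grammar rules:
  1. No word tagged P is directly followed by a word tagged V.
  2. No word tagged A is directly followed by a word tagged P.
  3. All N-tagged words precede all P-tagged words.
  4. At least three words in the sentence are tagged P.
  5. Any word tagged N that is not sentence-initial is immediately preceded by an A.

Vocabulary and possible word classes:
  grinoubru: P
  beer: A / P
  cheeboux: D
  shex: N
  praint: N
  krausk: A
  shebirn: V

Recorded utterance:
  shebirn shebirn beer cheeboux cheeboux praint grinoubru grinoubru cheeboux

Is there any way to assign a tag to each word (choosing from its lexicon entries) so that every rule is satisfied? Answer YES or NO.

Candidates per position — 1:shebirn {V}; 2:shebirn {V}; 3:beer {A,P}; 4:cheeboux {D}; 5:cheeboux {D}; 6:praint {N}; 7:grinoubru {P}; 8:grinoubru {P}; 9:cheeboux {D}.
Rule 5 cannot be satisfied by any choice of tags from the lexicon.
So there is no consistent tagging.

NO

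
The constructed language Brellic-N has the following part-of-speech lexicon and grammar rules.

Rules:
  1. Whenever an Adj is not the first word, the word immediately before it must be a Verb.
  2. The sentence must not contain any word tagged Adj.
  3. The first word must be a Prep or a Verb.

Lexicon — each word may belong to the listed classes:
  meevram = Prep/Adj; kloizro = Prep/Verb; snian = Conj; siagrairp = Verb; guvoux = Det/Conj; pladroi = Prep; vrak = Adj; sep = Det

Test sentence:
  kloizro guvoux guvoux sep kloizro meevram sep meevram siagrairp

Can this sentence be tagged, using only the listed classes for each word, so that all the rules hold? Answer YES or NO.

Candidates per position — 1:kloizro {Prep,Verb}; 2:guvoux {Det,Conj}; 3:guvoux {Det,Conj}; 4:sep {Det}; 5:kloizro {Prep,Verb}; 6:meevram {Prep,Adj}; 7:sep {Det}; 8:meevram {Prep,Adj}; 9:siagrairp {Verb}.
One satisfying assignment: Prep Conj Conj Det Prep Prep Det Prep Verb.
Check: rule 1 holds; rule 2 holds; rule 3 holds.

YES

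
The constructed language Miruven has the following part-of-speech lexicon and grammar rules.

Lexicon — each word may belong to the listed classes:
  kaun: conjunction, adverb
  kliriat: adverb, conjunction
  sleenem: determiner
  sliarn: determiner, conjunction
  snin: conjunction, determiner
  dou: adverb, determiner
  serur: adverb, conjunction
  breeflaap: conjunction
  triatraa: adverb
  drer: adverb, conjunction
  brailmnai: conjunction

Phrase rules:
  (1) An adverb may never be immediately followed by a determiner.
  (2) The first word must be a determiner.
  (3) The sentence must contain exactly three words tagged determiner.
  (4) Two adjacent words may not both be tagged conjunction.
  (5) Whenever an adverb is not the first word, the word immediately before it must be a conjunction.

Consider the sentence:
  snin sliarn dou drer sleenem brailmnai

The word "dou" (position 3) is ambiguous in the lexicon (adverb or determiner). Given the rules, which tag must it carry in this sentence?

determiner

Candidates per position — 1:snin {conjunction,determiner}; 2:sliarn {determiner,conjunction}; 3:dou {adverb,determiner}; 4:drer {adverb,conjunction}; 5:sleenem {determiner}; 6:brailmnai {conjunction}.
Position 1: tagging it conjunction would leave rule 2 unsatisfiable, so it must be determiner.
Position 4: tagging it adverb would leave rule 1 unsatisfiable, so it must be conjunction.
Position 3: the remaining choice is settled jointly with positions 2 — only determiner at position 3 is part of a tagging that satisfies every rule.
The only consistent sequence is: determiner conjunction determiner conjunction determiner conjunction.
Checking: rule 1 ✓; rule 2 ✓; rule 3 ✓; rule 4 ✓; rule 5 ✓.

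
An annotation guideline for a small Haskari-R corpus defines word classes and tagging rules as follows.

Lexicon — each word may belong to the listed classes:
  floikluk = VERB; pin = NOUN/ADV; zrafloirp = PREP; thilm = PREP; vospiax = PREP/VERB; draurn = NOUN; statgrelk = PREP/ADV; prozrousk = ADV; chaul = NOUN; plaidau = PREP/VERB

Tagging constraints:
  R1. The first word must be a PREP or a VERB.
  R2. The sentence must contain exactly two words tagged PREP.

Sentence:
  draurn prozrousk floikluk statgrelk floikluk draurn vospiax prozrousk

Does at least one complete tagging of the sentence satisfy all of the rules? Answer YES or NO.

Candidates per position — 1:draurn {NOUN}; 2:prozrousk {ADV}; 3:floikluk {VERB}; 4:statgrelk {PREP,ADV}; 5:floikluk {VERB}; 6:draurn {NOUN}; 7:vospiax {PREP,VERB}; 8:prozrousk {ADV}.
Rule 1 cannot be satisfied by any choice of tags from the lexicon.
So there is no consistent tagging.

NO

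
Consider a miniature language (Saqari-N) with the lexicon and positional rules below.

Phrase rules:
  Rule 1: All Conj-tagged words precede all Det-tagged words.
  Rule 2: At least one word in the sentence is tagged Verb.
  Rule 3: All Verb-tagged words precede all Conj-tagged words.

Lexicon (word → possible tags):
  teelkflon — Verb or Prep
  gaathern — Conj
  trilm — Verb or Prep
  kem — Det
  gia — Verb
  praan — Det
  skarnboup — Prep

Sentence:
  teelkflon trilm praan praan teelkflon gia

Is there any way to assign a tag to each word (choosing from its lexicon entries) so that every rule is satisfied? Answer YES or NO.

Candidates per position — 1:teelkflon {Verb,Prep}; 2:trilm {Verb,Prep}; 3:praan {Det}; 4:praan {Det}; 5:teelkflon {Verb,Prep}; 6:gia {Verb}.
One satisfying assignment: Verb Prep Det Det Verb Verb.
Check: rule 1 ok; rule 2 ok; rule 3 ok.

YES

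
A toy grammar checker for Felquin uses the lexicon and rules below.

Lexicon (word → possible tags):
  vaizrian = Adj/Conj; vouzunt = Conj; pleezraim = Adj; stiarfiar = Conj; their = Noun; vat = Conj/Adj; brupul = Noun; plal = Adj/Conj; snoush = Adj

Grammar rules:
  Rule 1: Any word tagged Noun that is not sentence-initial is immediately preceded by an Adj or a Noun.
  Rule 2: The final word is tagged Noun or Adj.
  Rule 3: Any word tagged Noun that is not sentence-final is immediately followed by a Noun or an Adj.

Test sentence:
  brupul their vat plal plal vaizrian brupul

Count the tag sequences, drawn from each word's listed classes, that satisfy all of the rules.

4

Candidates per position — 1:brupul {Noun}; 2:their {Noun}; 3:vat {Conj,Adj}; 4:plal {Adj,Conj}; 5:plal {Adj,Conj}; 6:vaizrian {Adj,Conj}; 7:brupul {Noun}.
There are 16 candidate sequences in total.
The sequences that satisfy every rule: Noun Noun Adj Adj Adj Adj Noun; Noun Noun Adj Adj Conj Adj Noun; Noun Noun Adj Conj Adj Adj Noun; Noun Noun Adj Conj Conj Adj Noun.
Count = 4.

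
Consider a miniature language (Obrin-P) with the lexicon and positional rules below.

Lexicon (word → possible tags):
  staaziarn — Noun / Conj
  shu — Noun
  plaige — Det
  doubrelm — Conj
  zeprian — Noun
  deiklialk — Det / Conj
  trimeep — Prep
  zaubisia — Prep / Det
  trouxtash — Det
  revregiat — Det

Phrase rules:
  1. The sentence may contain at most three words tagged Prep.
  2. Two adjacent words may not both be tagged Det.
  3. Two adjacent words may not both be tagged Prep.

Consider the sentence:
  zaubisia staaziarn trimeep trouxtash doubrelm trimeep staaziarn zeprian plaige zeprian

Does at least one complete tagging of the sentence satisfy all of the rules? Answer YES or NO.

Candidates per position — 1:zaubisia {Prep,Det}; 2:staaziarn {Noun,Conj}; 3:trimeep {Prep}; 4:trouxtash {Det}; 5:doubrelm {Conj}; 6:trimeep {Prep}; 7:staaziarn {Noun,Conj}; 8:zeprian {Noun}; 9:plaige {Det}; 10:zeprian {Noun}.
One satisfying assignment: Prep Noun Prep Det Conj Prep Conj Noun Det Noun.
Check: rule 1 ok; rule 2 ok; rule 3 ok.

YES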